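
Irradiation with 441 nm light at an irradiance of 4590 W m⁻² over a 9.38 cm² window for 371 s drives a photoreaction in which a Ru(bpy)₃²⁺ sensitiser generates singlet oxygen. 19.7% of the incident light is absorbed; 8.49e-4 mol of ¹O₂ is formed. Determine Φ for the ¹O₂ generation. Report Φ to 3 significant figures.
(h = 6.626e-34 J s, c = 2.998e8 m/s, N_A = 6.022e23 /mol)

Φ = 0.732

Photon energy at 441 nm: hc/λ = (6.626e-34)(2.998e8)/(441e-9) = 4.504e-19 J.
Energy delivered: (4590 W m⁻²)(9.38e-4 m²)(371 s) = 1597 J.
Photons incident: 1597 / 4.504e-19 = 3.546e21, i.e. 3.546e21/6.022e23 = 0.005888 mol.
Photons absorbed: 0.197 × 0.005888 = 0.001160 mol.
Φ = 8.49e-4 mol / 0.001160 mol photons = 0.732.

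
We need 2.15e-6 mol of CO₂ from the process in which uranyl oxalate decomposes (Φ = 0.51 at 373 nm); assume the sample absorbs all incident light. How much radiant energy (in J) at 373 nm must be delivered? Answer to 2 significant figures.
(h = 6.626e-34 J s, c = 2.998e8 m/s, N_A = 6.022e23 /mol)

1.4 J

Photons that must be absorbed: 2.15e-6 / 0.51 = 4.216e-6 mol.
Photon energy: hc/λ = 5.326e-19 J; per mole, 3.207e5 J mol⁻¹.
Energy required: 4.216e-6 × 3.207e5 = 1.4 J.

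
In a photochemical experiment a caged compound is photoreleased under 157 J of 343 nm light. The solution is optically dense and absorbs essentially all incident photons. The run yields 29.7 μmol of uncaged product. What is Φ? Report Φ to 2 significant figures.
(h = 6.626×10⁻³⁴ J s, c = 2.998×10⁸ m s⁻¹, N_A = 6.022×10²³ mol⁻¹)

Product: 29.7 μmol = 2.97×10⁻⁵ mol.
Photon energy at 343 nm: hc/λ = (6.626×10⁻³⁴)(2.998×10⁸)/(343×10⁻⁹) = 5.791×10⁻¹⁹ J.
Photons incident: 157 / 5.791×10⁻¹⁹ = 2.711×10²⁰, i.e. 2.711×10²⁰/6.022×10²³ = 4.502×10⁻⁴ mol.
Φ = 2.97×10⁻⁵ mol / 4.502×10⁻⁴ mol photons = 0.066.

Φ = 0.066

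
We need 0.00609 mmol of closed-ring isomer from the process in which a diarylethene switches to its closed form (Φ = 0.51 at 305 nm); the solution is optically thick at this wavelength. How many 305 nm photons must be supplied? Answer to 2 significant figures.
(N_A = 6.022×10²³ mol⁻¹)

7.2×10¹⁸ photons

Product: 0.00609 mmol = 6.09×10⁻⁶ mol.
Photons that must be absorbed: 6.09×10⁻⁶ / 0.51 = 1.194×10⁻⁵ mol.
Photon count: 1.194×10⁻⁵ × 6.022×10²³ = 7.2×10¹⁸.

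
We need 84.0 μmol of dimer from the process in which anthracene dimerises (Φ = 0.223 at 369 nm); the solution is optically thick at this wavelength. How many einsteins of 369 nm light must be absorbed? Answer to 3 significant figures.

Product: 84.0 μmol = 8.40×10⁻⁵ mol.
Photons that must be absorbed: 8.40×10⁻⁵ / 0.223 = 3.767×10⁻⁴ mol.

3.77×10⁻⁴ einstein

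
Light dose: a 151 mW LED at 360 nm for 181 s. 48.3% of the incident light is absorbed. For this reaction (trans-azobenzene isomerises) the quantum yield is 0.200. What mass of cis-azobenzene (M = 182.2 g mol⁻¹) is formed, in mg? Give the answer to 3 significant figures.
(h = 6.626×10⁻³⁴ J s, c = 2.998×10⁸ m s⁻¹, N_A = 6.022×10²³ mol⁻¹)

1.45 mg

Photon energy at 360 nm: hc/λ = (6.626×10⁻³⁴)(2.998×10⁸)/(360×10⁻⁹) = 5.518×10⁻¹⁹ J.
Energy delivered: (151 mW)(181 s) = 27.33 J.
Photons incident: 27.33 / 5.518×10⁻¹⁹ = 4.953×10¹⁹, i.e. 4.953×10¹⁹/6.022×10²³ = 8.225×10⁻⁵ mol.
Photons absorbed: 0.483 × 8.225×10⁻⁵ = 3.973×10⁻⁵ mol.
Product: Φ × n_abs = 0.200 × 3.973×10⁻⁵ = 7.946×10⁻⁶ mol.
Mass: 7.946×10⁻⁶ × 182.2 = 0.001448 g = 1.45 mg.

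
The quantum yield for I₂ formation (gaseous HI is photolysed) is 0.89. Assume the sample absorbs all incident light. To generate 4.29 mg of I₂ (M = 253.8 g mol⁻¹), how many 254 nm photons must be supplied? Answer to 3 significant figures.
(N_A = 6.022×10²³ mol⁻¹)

Product: 4.29 mg / 253.8 g mol⁻¹ = 1.690×10⁻⁵ mol.
Photons that must be absorbed: 1.690×10⁻⁵ / 0.89 = 1.899×10⁻⁵ mol.
Photon count: 1.899×10⁻⁵ × 6.022×10²³ = 1.14×10¹⁹.

1.14×10¹⁹ photons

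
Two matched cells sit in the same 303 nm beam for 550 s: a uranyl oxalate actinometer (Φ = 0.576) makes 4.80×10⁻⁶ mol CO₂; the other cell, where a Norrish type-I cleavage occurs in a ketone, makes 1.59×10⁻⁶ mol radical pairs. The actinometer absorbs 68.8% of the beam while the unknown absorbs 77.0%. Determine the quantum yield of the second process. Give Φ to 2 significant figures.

Photons absorbed by the actinometer: 4.80×10⁻⁶ / 0.576 = 8.333×10⁻⁶ mol.
Incident flux: 8.333×10⁻⁶ / 0.688 = 1.211×10⁻⁵ einstein.
Absorbed by unknown: 0.770 × 1.211×10⁻⁵ = 9.325×10⁻⁶ mol.
Φ(unknown) = 1.59×10⁻⁶ / 9.325×10⁻⁶ = 0.17.

Φ = 0.17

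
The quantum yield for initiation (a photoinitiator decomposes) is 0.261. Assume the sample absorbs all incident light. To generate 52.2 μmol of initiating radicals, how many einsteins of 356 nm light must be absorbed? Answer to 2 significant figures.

2.0e-4 einstein

Product: 52.2 μmol = 5.22e-5 mol.
Photons that must be absorbed: 5.22e-5 / 0.261 = 2.000e-4 mol.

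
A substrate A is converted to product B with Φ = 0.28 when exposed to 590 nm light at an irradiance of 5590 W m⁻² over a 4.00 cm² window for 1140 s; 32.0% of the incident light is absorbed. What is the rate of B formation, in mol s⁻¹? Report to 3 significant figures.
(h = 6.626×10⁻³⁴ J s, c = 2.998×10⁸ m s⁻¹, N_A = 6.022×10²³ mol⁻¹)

Photon energy at 590 nm: hc/λ = (6.626×10⁻³⁴)(2.998×10⁸)/(590×10⁻⁹) = 3.367×10⁻¹⁹ J.
Energy delivered: (5590 W m⁻²)(4.00×10⁻⁴ m²)(1140 s) = 2549 J.
Photons incident: 2549 / 3.367×10⁻¹⁹ = 7.571×10²¹, i.e. 7.571×10²¹/6.022×10²³ = 0.01257 mol.
Photons absorbed: 0.320 × 0.01257 = 0.004022 mol.
Product formed: 0.28 × 0.004022 = 0.001126 mol.
Rate: 0.001126 / 1140 s = 9.88×10⁻⁷ mol s⁻¹.

9.88×10⁻⁷ mol s⁻¹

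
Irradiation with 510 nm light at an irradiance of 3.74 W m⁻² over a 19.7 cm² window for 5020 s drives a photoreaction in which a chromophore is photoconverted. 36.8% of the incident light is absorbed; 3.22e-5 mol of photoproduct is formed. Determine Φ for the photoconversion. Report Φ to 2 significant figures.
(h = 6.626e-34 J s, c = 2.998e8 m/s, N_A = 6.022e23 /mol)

Photon energy at 510 nm: hc/λ = (6.626e-34)(2.998e8)/(510e-9) = 3.895e-19 J.
Energy delivered: (3.74 W m⁻²)(19.7e-4 m²)(5020 s) = 36.99 J.
Photons incident: 36.99 / 3.895e-19 = 9.497e19, i.e. 9.497e19/6.022e23 = 1.577e-4 mol.
Photons absorbed: 0.368 × 1.577e-4 = 5.803e-5 mol.
Φ = 3.22e-5 mol / 5.803e-5 mol photons = 0.55.

Φ = 0.55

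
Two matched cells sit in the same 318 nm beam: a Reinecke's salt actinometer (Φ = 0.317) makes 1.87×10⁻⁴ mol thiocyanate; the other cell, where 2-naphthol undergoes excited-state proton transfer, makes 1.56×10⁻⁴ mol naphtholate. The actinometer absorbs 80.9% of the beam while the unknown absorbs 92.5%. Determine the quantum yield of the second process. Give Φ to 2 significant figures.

Photons absorbed by the actinometer: 1.87×10⁻⁴ / 0.317 = 5.899×10⁻⁴ mol.
Incident flux: 5.899×10⁻⁴ / 0.809 = 7.292×10⁻⁴ einstein.
Absorbed by unknown: 0.925 × 7.292×10⁻⁴ = 6.745×10⁻⁴ mol.
Φ(unknown) = 1.56×10⁻⁴ / 6.745×10⁻⁴ = 0.23.

Φ = 0.23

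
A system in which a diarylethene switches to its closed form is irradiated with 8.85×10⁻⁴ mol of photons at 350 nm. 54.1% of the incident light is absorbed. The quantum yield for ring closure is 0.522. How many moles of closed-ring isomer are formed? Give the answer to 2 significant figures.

2.5×10⁻⁴ mol

Photons absorbed: 0.541 × 8.85×10⁻⁴ = 4.788×10⁻⁴ mol.
Product: Φ × n_abs = 0.522 × 4.788×10⁻⁴ = 2.499×10⁻⁴ mol.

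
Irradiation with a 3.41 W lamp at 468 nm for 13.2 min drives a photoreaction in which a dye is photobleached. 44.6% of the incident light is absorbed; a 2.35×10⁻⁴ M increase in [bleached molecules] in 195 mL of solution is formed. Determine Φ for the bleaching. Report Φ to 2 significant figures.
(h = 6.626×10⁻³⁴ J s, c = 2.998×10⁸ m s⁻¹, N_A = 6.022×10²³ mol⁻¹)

Φ = 0.0097

Product: (2.35×10⁻⁴ M)(0.195 L) = 4.583×10⁻⁵ mol.
Photon energy at 468 nm: hc/λ = (6.626×10⁻³⁴)(2.998×10⁸)/(468×10⁻⁹) = 4.245×10⁻¹⁹ J.
Energy delivered: (3.41 W)(792 s) = 2701 J.
Photons incident: 2701 / 4.245×10⁻¹⁹ = 6.363×10²¹, i.e. 6.363×10²¹/6.022×10²³ = 0.01057 mol.
Photons absorbed: 0.446 × 0.01057 = 0.004714 mol.
Φ = 4.583×10⁻⁵ mol / 0.004714 mol photons = 0.0097.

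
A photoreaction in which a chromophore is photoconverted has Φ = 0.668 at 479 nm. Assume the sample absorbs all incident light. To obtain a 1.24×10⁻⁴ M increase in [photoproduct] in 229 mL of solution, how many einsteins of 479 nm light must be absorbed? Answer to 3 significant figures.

Product: (1.24×10⁻⁴ M)(0.229 L) = 2.840×10⁻⁵ mol.
Photons that must be absorbed: 2.840×10⁻⁵ / 0.668 = 4.251×10⁻⁵ mol.

4.25×10⁻⁵ einstein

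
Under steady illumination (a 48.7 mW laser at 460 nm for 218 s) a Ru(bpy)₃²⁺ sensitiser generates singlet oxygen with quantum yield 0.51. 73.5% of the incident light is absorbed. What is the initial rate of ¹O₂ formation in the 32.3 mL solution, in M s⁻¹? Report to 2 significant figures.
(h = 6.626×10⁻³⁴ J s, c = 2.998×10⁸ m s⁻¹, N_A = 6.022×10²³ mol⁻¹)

Photon energy at 460 nm: hc/λ = (6.626×10⁻³⁴)(2.998×10⁸)/(460×10⁻⁹) = 4.318×10⁻¹⁹ J.
Energy delivered: (48.7 mW)(218 s) = 10.62 J.
Photons incident: 10.62 / 4.318×10⁻¹⁹ = 2.459×10¹⁹, i.e. 2.459×10¹⁹/6.022×10²³ = 4.083×10⁻⁵ mol.
Photons absorbed: 0.735 × 4.083×10⁻⁵ = 3.001×10⁻⁵ mol.
Product formed: 0.51 × 3.001×10⁻⁵ = 1.531×10⁻⁵ mol.
Rate: 1.531×10⁻⁵ mol / (218 s × 0.0323 L) = 2.2×10⁻⁶ M s⁻¹.

2.2×10⁻⁶ M s⁻¹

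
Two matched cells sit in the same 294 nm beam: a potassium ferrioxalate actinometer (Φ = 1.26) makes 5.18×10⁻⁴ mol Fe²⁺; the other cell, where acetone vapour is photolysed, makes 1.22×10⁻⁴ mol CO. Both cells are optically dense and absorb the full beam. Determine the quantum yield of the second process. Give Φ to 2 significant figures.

Photons absorbed by the actinometer: 5.18×10⁻⁴ / 1.26 = 4.111×10⁻⁴ mol.
Φ(unknown) = 1.22×10⁻⁴ / 4.111×10⁻⁴ = 0.30.

Φ = 0.30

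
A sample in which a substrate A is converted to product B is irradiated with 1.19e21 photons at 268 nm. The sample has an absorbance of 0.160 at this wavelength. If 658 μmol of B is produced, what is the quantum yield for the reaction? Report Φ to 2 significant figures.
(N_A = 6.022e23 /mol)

Φ = 1.1

Product: 658 μmol = 6.58e-4 mol.
Moles of photons: 1.19e21 / 6.022e23 = 0.001976 mol.
Fraction absorbed: 1 − 10^(−0.160) = 0.3082.
Photons absorbed: 0.3082 × 0.001976 = 6.090e-4 mol.
Φ = 6.58e-4 mol / 6.090e-4 mol photons = 1.1.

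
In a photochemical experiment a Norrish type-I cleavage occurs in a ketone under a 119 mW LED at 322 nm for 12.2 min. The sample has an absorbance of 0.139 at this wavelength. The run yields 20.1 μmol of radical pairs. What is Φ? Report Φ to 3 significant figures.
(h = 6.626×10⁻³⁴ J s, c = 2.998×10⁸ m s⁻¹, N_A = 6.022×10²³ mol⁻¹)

Φ = 0.313

Product: 20.1 μmol = 2.01×10⁻⁵ mol.
Photon energy at 322 nm: hc/λ = (6.626×10⁻³⁴)(2.998×10⁸)/(322×10⁻⁹) = 6.169×10⁻¹⁹ J.
Energy delivered: (119 mW)(732 s) = 87.11 J.
Photons incident: 87.11 / 6.169×10⁻¹⁹ = 1.412×10²⁰, i.e. 1.412×10²⁰/6.022×10²³ = 2.345×10⁻⁴ mol.
Fraction absorbed: 1 − 10^(−0.139) = 0.2739.
Photons absorbed: 0.2739 × 2.345×10⁻⁴ = 6.423×10⁻⁵ mol.
Φ = 2.01×10⁻⁵ mol / 6.423×10⁻⁵ mol photons = 0.313.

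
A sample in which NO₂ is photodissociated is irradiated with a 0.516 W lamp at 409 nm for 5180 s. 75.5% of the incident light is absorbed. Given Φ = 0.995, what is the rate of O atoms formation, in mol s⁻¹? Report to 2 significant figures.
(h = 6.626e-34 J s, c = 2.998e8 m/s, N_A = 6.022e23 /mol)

Photon energy at 409 nm: hc/λ = (6.626e-34)(2.998e8)/(409e-9) = 4.857e-19 J.
Energy delivered: (0.516 W)(5180 s) = 2673 J.
Photons incident: 2673 / 4.857e-19 = 5.503e21, i.e. 5.503e21/6.022e23 = 0.009138 mol.
Photons absorbed: 0.755 × 0.009138 = 0.006899 mol.
Product formed: 0.995 × 0.006899 = 0.006865 mol.
Rate: 0.006865 / 5180 s = 1.3e-6 mol s⁻¹.

1.3e-6 mol s⁻¹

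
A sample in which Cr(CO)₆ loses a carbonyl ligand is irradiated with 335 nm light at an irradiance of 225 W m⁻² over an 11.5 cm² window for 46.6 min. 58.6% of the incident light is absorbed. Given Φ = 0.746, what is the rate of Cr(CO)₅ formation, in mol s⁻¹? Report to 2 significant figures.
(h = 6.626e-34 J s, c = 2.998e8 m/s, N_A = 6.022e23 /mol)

Photon energy at 335 nm: hc/λ = (6.626e-34)(2.998e8)/(335e-9) = 5.930e-19 J.
Energy delivered: (225 W m⁻²)(11.5e-4 m²)(2796 s) = 723.5 J.
Photons incident: 723.5 / 5.930e-19 = 1.220e21, i.e. 1.220e21/6.022e23 = 0.002026 mol.
Photons absorbed: 0.586 × 0.002026 = 0.001187 mol.
Product formed: 0.746 × 0.001187 = 8.855e-4 mol.
Rate: 8.855e-4 / 2796 s = 3.2e-7 mol s⁻¹.

3.2e-7 mol s⁻¹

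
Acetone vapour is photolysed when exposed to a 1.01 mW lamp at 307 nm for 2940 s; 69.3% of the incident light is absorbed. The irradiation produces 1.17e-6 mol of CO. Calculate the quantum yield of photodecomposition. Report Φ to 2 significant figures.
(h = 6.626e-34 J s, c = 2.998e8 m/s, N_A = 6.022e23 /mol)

Photon energy at 307 nm: hc/λ = (6.626e-34)(2.998e8)/(307e-9) = 6.471e-19 J.
Energy delivered: (1.01 mW)(2940 s) = 2.969 J.
Photons incident: 2.969 / 6.471e-19 = 4.588e18, i.e. 4.588e18/6.022e23 = 7.619e-6 mol.
Photons absorbed: 0.693 × 7.619e-6 = 5.280e-6 mol.
Φ = 1.17e-6 mol / 5.280e-6 mol photons = 0.22.

Φ = 0.22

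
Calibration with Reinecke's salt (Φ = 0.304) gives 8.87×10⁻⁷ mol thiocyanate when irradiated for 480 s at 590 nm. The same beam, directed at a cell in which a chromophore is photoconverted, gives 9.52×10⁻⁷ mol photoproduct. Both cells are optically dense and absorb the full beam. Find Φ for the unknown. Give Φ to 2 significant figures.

Photons absorbed by the actinometer: 8.87×10⁻⁷ / 0.304 = 2.918×10⁻⁶ mol.
Φ(unknown) = 9.52×10⁻⁷ / 2.918×10⁻⁶ = 0.33.

Φ = 0.33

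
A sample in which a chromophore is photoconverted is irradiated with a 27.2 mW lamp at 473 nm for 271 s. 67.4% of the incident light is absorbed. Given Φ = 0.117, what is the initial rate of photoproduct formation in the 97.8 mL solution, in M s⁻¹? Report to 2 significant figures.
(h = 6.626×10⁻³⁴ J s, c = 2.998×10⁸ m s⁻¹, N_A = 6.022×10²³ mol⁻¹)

Photon energy at 473 nm: hc/λ = (6.626×10⁻³⁴)(2.998×10⁸)/(473×10⁻⁹) = 4.200×10⁻¹⁹ J.
Energy delivered: (27.2 mW)(271 s) = 7.371 J.
Photons incident: 7.371 / 4.200×10⁻¹⁹ = 1.755×10¹⁹, i.e. 1.755×10¹⁹/6.022×10²³ = 2.914×10⁻⁵ mol.
Photons absorbed: 0.674 × 2.914×10⁻⁵ = 1.964×10⁻⁵ mol.
Product formed: 0.117 × 1.964×10⁻⁵ = 2.298×10⁻⁶ mol.
Rate: 2.298×10⁻⁶ mol / (271 s × 0.0978 L) = 8.7×10⁻⁸ M s⁻¹.

8.7×10⁻⁸ M s⁻¹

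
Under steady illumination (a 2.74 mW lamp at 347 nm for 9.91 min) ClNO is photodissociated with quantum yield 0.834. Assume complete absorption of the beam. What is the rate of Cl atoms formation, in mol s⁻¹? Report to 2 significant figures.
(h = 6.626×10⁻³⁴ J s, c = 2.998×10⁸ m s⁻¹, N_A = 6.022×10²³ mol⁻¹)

6.6×10⁻⁹ mol s⁻¹

Photon energy at 347 nm: hc/λ = (6.626×10⁻³⁴)(2.998×10⁸)/(347×10⁻⁹) = 5.725×10⁻¹⁹ J.
Energy delivered: (2.74 mW)(594.6 s) = 1.629 J.
Photons incident: 1.629 / 5.725×10⁻¹⁹ = 2.845×10¹⁸, i.e. 2.845×10¹⁸/6.022×10²³ = 4.724×10⁻⁶ mol.
Product formed: 0.834 × 4.724×10⁻⁶ = 3.940×10⁻⁶ mol.
Rate: 3.940×10⁻⁶ / 594.6 s = 6.6×10⁻⁹ mol s⁻¹.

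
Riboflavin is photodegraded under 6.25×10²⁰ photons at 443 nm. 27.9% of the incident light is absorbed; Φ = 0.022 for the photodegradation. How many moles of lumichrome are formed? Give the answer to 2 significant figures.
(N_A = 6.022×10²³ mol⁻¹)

Moles of photons: 6.25×10²⁰ / 6.022×10²³ = 0.001038 mol.
Photons absorbed: 0.279 × 0.001038 = 2.896×10⁻⁴ mol.
Product: Φ × n_abs = 0.022 × 2.896×10⁻⁴ = 6.371×10⁻⁶ mol.

6.4×10⁻⁶ mol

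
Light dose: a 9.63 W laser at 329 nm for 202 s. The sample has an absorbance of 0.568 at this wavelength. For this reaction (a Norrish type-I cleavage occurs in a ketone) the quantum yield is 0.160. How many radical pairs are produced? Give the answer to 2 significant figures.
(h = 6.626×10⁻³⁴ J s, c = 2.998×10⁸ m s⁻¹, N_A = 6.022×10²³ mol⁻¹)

Photon energy at 329 nm: hc/λ = (6.626×10⁻³⁴)(2.998×10⁸)/(329×10⁻⁹) = 6.038×10⁻¹⁹ J.
Energy delivered: (9.63 W)(202 s) = 1945 J.
Photons incident: 1945 / 6.038×10⁻¹⁹ = 3.221×10²¹, i.e. 3.221×10²¹/6.022×10²³ = 0.005349 mol.
Fraction absorbed: 1 − 10^(−0.568) = 0.7296.
Photons absorbed: 0.7296 × 0.005349 = 0.003903 mol.
Product: Φ × n_abs = 0.160 × 0.003903 = 6.245×10⁻⁴ mol.
As a count: 6.245×10⁻⁴ × 6.022×10²³ = 3.8×10²⁰.

3.8×10²⁰ radical pairs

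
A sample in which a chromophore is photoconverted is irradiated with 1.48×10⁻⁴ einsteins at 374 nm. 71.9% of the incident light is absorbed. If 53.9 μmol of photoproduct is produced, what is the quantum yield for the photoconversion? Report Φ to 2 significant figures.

Product: 53.9 μmol = 5.39×10⁻⁵ mol.
Photons absorbed: 0.719 × 1.48×10⁻⁴ = 1.064×10⁻⁴ mol.
Φ = 5.39×10⁻⁵ mol / 1.064×10⁻⁴ mol photons = 0.51.

Φ = 0.51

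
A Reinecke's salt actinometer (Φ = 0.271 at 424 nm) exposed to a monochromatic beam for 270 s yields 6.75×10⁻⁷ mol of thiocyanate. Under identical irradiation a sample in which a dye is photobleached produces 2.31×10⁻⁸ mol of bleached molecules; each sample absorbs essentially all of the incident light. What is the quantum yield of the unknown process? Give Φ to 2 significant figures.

Φ = 0.0093

Photons absorbed by the actinometer: 6.75×10⁻⁷ / 0.271 = 2.491×10⁻⁶ mol.
Φ(unknown) = 2.31×10⁻⁸ / 2.491×10⁻⁶ = 0.0093.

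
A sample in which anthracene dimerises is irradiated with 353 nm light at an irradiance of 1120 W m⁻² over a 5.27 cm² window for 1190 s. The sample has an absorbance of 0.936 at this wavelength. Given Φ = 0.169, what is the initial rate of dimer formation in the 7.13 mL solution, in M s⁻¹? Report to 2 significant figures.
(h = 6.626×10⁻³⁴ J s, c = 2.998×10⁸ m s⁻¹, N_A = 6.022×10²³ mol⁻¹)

3.6×10⁻⁵ M s⁻¹

Photon energy at 353 nm: hc/λ = (6.626×10⁻³⁴)(2.998×10⁸)/(353×10⁻⁹) = 5.627×10⁻¹⁹ J.
Energy delivered: (1120 W m⁻²)(5.27×10⁻⁴ m²)(1190 s) = 702.4 J.
Photons incident: 702.4 / 5.627×10⁻¹⁹ = 1.248×10²¹, i.e. 1.248×10²¹/6.022×10²³ = 0.002072 mol.
Fraction absorbed: 1 − 10^(−0.936) = 0.8841.
Photons absorbed: 0.8841 × 0.002072 = 0.001832 mol.
Product formed: 0.169 × 0.001832 = 3.096×10⁻⁴ mol.
Rate: 3.096×10⁻⁴ mol / (1190 s × 0.00713 L) = 3.6×10⁻⁵ M s⁻¹.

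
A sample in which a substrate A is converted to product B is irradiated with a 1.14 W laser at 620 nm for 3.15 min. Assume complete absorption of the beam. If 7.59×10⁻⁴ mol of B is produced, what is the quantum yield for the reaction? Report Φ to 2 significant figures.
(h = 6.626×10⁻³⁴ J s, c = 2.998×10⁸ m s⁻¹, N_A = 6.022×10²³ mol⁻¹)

Φ = 0.68

Photon energy at 620 nm: hc/λ = (6.626×10⁻³⁴)(2.998×10⁸)/(620×10⁻⁹) = 3.204×10⁻¹⁹ J.
Energy delivered: (1.14 W)(189 s) = 215.5 J.
Photons incident: 215.5 / 3.204×10⁻¹⁹ = 6.726×10²⁰, i.e. 6.726×10²⁰/6.022×10²³ = 0.001117 mol.
Φ = 7.59×10⁻⁴ mol / 0.001117 mol photons = 0.68.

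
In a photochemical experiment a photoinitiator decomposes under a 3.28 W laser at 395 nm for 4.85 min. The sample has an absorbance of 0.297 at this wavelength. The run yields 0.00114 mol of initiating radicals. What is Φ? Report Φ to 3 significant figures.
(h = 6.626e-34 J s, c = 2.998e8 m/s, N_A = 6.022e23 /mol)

Φ = 0.730

Photon energy at 395 nm: hc/λ = (6.626e-34)(2.998e8)/(395e-9) = 5.029e-19 J.
Energy delivered: (3.28 W)(291 s) = 954.5 J.
Photons incident: 954.5 / 5.029e-19 = 1.898e21, i.e. 1.898e21/6.022e23 = 0.003152 mol.
Fraction absorbed: 1 − 10^(−0.297) = 0.4953.
Photons absorbed: 0.4953 × 0.003152 = 0.001561 mol.
Φ = 0.00114 mol / 0.001561 mol photons = 0.730.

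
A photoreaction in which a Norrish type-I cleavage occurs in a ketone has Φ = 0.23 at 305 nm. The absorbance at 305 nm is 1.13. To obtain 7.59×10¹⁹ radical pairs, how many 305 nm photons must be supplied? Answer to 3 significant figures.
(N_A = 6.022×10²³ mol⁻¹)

Product: 7.59×10¹⁹ / 6.022×10²³ = 1.260×10⁻⁴ mol.
Photons that must be absorbed: 1.260×10⁻⁴ / 0.23 = 5.478×10⁻⁴ mol.
Fraction absorbed: 1 − 10^(−1.13) = 0.9259.
Incident photons needed: 5.478×10⁻⁴ / 0.9259 = 5.916×10⁻⁴ mol.
Photon count: 5.916×10⁻⁴ × 6.022×10²³ = 3.56×10²⁰.

3.56×10²⁰ photons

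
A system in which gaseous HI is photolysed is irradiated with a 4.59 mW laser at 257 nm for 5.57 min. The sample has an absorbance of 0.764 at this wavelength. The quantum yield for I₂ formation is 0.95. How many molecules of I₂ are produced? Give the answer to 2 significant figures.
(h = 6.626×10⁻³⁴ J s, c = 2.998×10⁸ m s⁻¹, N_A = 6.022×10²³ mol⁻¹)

Photon energy at 257 nm: hc/λ = (6.626×10⁻³⁴)(2.998×10⁸)/(257×10⁻⁹) = 7.729×10⁻¹⁹ J.
Energy delivered: (4.59 mW)(334.2 s) = 1.534 J.
Photons incident: 1.534 / 7.729×10⁻¹⁹ = 1.985×10¹⁸, i.e. 1.985×10¹⁸/6.022×10²³ = 3.296×10⁻⁶ mol.
Fraction absorbed: 1 − 10^(−0.764) = 0.8278.
Photons absorbed: 0.8278 × 3.296×10⁻⁶ = 2.728×10⁻⁶ mol.
Product: Φ × n_abs = 0.95 × 2.728×10⁻⁶ = 2.592×10⁻⁶ mol.
As a count: 2.592×10⁻⁶ × 6.022×10²³ = 1.6×10¹⁸.

1.6×10¹⁸ molecules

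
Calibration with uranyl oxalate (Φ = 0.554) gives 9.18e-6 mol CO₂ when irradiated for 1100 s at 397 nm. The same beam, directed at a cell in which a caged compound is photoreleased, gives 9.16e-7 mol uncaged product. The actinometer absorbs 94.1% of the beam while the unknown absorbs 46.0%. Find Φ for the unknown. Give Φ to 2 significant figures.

Photons absorbed by the actinometer: 9.18e-6 / 0.554 = 1.657e-5 mol.
Incident flux: 1.657e-5 / 0.941 = 1.761e-5 einstein.
Absorbed by unknown: 0.460 × 1.761e-5 = 8.101e-6 mol.
Φ(unknown) = 9.16e-7 / 8.101e-6 = 0.11.

Φ = 0.11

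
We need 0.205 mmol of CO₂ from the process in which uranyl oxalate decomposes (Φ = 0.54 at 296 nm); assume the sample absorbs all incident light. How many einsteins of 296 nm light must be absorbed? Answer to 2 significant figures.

3.8×10⁻⁴ einstein

Product: 0.205 mmol = 2.05×10⁻⁴ mol.
Photons that must be absorbed: 2.05×10⁻⁴ / 0.54 = 3.796×10⁻⁴ mol.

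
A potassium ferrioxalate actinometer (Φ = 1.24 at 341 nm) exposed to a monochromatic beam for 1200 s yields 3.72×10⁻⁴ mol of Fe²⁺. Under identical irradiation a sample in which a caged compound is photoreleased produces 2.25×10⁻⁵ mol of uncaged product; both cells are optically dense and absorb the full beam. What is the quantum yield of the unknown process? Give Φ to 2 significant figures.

Φ = 0.075

Photons absorbed by the actinometer: 3.72×10⁻⁴ / 1.24 = 3.000×10⁻⁴ mol.
Φ(unknown) = 2.25×10⁻⁵ / 3.000×10⁻⁴ = 0.075.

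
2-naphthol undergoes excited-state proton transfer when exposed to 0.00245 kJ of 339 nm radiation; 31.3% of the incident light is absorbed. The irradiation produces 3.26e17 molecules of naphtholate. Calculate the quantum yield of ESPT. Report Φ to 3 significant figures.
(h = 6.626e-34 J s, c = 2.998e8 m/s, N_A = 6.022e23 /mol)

Φ = 0.249

Product: 3.26e17 / 6.022e23 = 5.413e-7 mol.
Photon energy at 339 nm: hc/λ = (6.626e-34)(2.998e8)/(339e-9) = 5.860e-19 J.
Incident energy: 0.00245 kJ = 2.45 J.
Photons incident: 2.45 / 5.860e-19 = 4.181e18, i.e. 4.181e18/6.022e23 = 6.943e-6 mol.
Photons absorbed: 0.313 × 6.943e-6 = 2.173e-6 mol.
Φ = 5.413e-7 mol / 2.173e-6 mol photons = 0.249.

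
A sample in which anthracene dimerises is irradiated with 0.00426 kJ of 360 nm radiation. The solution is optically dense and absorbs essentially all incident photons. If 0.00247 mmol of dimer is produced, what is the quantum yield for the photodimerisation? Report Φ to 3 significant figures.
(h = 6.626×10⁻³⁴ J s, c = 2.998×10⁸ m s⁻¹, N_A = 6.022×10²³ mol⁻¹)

Product: 0.00247 mmol = 2.47×10⁻⁶ mol.
Photon energy at 360 nm: hc/λ = (6.626×10⁻³⁴)(2.998×10⁸)/(360×10⁻⁹) = 5.518×10⁻¹⁹ J.
Incident energy: 0.00426 kJ = 4.26 J.
Photons incident: 4.26 / 5.518×10⁻¹⁹ = 7.720×10¹⁸, i.e. 7.720×10¹⁸/6.022×10²³ = 1.282×10⁻⁵ mol.
Φ = 2.47×10⁻⁶ mol / 1.282×10⁻⁵ mol photons = 0.193.

Φ = 0.193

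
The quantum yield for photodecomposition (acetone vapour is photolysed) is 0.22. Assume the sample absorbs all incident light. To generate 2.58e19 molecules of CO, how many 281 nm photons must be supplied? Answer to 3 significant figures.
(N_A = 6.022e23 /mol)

Product: 2.58e19 / 6.022e23 = 4.284e-5 mol.
Photons that must be absorbed: 4.284e-5 / 0.22 = 1.947e-4 mol.
Photon count: 1.947e-4 × 6.022e23 = 1.17e20.

1.17e20 photons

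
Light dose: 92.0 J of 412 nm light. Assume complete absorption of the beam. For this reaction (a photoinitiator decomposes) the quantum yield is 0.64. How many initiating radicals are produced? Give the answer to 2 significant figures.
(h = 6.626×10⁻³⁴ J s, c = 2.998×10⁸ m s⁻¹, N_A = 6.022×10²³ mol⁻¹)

Photon energy at 412 nm: hc/λ = (6.626×10⁻³⁴)(2.998×10⁸)/(412×10⁻⁹) = 4.822×10⁻¹⁹ J.
Photons incident: 92.0 / 4.822×10⁻¹⁹ = 1.908×10²⁰, i.e. 1.908×10²⁰/6.022×10²³ = 3.168×10⁻⁴ mol.
Product: Φ × n_abs = 0.64 × 3.168×10⁻⁴ = 2.028×10⁻⁴ mol.
As a count: 2.028×10⁻⁴ × 6.022×10²³ = 1.2×10²⁰.

1.2×10²⁰ initiating radicals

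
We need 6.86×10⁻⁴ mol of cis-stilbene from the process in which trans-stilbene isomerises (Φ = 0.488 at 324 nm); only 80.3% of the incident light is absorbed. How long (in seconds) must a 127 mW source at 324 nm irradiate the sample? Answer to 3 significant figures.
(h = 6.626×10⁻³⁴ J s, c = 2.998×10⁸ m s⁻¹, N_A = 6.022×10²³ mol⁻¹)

t ≈ 5090 s

Photons that must be absorbed: 6.86×10⁻⁴ / 0.488 = 0.001406 mol.
Incident photons needed: 0.001406 / 0.803 = 0.001751 mol.
Photon energy: hc/λ = 6.131×10⁻¹⁹ J; per mole, 3.692×10⁵ J mol⁻¹.
Energy required: 0.001751 × 3.692×10⁵ = 646.5 J.
Time: 646.5 J / 0.127 W = 5090 s.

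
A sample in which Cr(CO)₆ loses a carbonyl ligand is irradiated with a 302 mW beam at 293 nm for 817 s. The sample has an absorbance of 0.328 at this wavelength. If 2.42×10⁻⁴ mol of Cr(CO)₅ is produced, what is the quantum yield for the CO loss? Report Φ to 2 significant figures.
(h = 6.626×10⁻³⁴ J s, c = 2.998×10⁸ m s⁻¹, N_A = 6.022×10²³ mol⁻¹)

Photon energy at 293 nm: hc/λ = (6.626×10⁻³⁴)(2.998×10⁸)/(293×10⁻⁹) = 6.780×10⁻¹⁹ J.
Energy delivered: (302 mW)(817 s) = 246.7 J.
Photons incident: 246.7 / 6.780×10⁻¹⁹ = 3.639×10²⁰, i.e. 3.639×10²⁰/6.022×10²³ = 6.043×10⁻⁴ mol.
Fraction absorbed: 1 − 10^(−0.328) = 0.5301.
Photons absorbed: 0.5301 × 6.043×10⁻⁴ = 3.203×10⁻⁴ mol.
Φ = 2.42×10⁻⁴ mol / 3.203×10⁻⁴ mol photons = 0.76.

Φ = 0.76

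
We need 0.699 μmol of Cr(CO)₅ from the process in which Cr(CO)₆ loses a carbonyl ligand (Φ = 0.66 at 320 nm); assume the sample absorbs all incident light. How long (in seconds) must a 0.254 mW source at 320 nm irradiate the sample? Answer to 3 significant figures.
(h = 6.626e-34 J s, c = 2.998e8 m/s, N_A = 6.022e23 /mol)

t ≈ 1560 s

Product: 0.699 μmol = 6.99e-7 mol.
Photons that must be absorbed: 6.99e-7 / 0.66 = 1.059e-6 mol.
Photon energy: hc/λ = 6.208e-19 J; per mole, 3.738e5 J mol⁻¹.
Energy required: 1.059e-6 × 3.738e5 = 0.3959 J.
Time: 0.3959 J / 0.000254 W = 1560 s.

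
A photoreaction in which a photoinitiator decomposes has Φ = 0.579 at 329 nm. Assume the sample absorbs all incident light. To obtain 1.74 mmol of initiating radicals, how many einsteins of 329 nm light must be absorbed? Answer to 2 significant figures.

Product: 1.74 mmol = 0.00174 mol.
Photons that must be absorbed: 0.00174 / 0.579 = 0.003005 mol.

0.0030 einstein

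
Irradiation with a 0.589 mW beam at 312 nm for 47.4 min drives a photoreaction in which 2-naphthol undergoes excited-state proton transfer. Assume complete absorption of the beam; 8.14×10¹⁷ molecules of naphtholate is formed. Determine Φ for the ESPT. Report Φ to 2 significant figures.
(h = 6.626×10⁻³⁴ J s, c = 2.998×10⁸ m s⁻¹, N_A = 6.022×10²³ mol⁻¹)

Φ = 0.31

Product: 8.14×10¹⁷ / 6.022×10²³ = 1.352×10⁻⁶ mol.
Photon energy at 312 nm: hc/λ = (6.626×10⁻³⁴)(2.998×10⁸)/(312×10⁻⁹) = 6.367×10⁻¹⁹ J.
Energy delivered: (0.589 mW)(2844 s) = 1.675 J.
Photons incident: 1.675 / 6.367×10⁻¹⁹ = 2.631×10¹⁸, i.e. 2.631×10¹⁸/6.022×10²³ = 4.369×10⁻⁶ mol.
Φ = 1.352×10⁻⁶ mol / 4.369×10⁻⁶ mol photons = 0.31.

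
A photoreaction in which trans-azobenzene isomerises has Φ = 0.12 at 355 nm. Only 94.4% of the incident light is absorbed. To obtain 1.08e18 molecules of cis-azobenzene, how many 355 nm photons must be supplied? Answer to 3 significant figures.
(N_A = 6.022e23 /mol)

9.53e18 photons

Product: 1.08e18 / 6.022e23 = 1.793e-6 mol.
Photons that must be absorbed: 1.793e-6 / 0.12 = 1.494e-5 mol.
Incident photons needed: 1.494e-5 / 0.944 = 1.583e-5 mol.
Photon count: 1.583e-5 × 6.022e23 = 9.53e18.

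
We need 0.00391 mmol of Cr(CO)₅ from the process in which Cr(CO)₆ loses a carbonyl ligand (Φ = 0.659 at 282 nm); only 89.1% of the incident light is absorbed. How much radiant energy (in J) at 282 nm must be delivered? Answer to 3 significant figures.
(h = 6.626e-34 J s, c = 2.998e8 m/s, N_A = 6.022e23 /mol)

Product: 0.00391 mmol = 3.91e-6 mol.
Photons that must be absorbed: 3.91e-6 / 0.659 = 5.933e-6 mol.
Incident photons needed: 5.933e-6 / 0.891 = 6.659e-6 mol.
Photon energy: hc/λ = 7.044e-19 J; per mole, 4.242e5 J mol⁻¹.
Energy required: 6.659e-6 × 4.242e5 = 2.82 J.

2.82 J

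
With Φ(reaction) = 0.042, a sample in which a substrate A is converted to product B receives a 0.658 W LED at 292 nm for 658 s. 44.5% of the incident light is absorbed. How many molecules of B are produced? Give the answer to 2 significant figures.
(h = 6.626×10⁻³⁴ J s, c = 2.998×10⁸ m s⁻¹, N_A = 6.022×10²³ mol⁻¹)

1.2×10¹⁹ molecules

Photon energy at 292 nm: hc/λ = (6.626×10⁻³⁴)(2.998×10⁸)/(292×10⁻⁹) = 6.803×10⁻¹⁹ J.
Energy delivered: (0.658 W)(658 s) = 433.0 J.
Photons incident: 433.0 / 6.803×10⁻¹⁹ = 6.365×10²⁰, i.e. 6.365×10²⁰/6.022×10²³ = 0.001057 mol.
Photons absorbed: 0.445 × 0.001057 = 4.704×10⁻⁴ mol.
Product: Φ × n_abs = 0.042 × 4.704×10⁻⁴ = 1.976×10⁻⁵ mol.
As a count: 1.976×10⁻⁵ × 6.022×10²³ = 1.2×10¹⁹.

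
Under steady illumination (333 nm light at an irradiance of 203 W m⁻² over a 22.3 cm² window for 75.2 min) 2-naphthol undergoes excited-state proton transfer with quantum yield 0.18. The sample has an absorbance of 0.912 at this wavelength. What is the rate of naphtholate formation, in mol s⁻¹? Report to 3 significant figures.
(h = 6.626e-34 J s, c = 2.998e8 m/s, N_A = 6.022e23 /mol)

Photon energy at 333 nm: hc/λ = (6.626e-34)(2.998e8)/(333e-9) = 5.965e-19 J.
Energy delivered: (203 W m⁻²)(22.3e-4 m²)(4512 s) = 2043 J.
Photons incident: 2043 / 5.965e-19 = 3.425e21, i.e. 3.425e21/6.022e23 = 0.005687 mol.
Fraction absorbed: 1 − 10^(−0.912) = 0.8775.
Photons absorbed: 0.8775 × 0.005687 = 0.004990 mol.
Product formed: 0.18 × 0.004990 = 8.982e-4 mol.
Rate: 8.982e-4 / 4512 s = 1.99e-7 mol s⁻¹.

1.99e-7 mol s⁻¹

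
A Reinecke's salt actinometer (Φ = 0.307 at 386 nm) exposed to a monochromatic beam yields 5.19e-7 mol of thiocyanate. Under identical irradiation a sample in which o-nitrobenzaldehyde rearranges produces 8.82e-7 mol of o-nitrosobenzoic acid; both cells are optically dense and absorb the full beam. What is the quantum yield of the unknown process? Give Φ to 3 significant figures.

Φ = 0.522

Photons absorbed by the actinometer: 5.19e-7 / 0.307 = 1.691e-6 mol.
Φ(unknown) = 8.82e-7 / 1.691e-6 = 0.522.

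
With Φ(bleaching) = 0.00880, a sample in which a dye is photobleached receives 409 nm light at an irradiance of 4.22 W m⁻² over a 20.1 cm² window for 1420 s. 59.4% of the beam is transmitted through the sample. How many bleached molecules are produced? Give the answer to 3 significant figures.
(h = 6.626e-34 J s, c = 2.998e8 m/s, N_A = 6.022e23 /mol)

Photon energy at 409 nm: hc/λ = (6.626e-34)(2.998e8)/(409e-9) = 4.857e-19 J.
Energy delivered: (4.22 W m⁻²)(20.1e-4 m²)(1420 s) = 12.04 J.
Photons incident: 12.04 / 4.857e-19 = 2.479e19, i.e. 2.479e19/6.022e23 = 4.117e-5 mol.
Fraction absorbed: 1 − 59.4/100 = 0.4060.
Photons absorbed: 0.4060 × 4.117e-5 = 1.672e-5 mol.
Product: Φ × n_abs = 0.00880 × 1.672e-5 = 1.471e-7 mol.
As a count: 1.471e-7 × 6.022e23 = 8.86e16.

8.86e16 bleached molecules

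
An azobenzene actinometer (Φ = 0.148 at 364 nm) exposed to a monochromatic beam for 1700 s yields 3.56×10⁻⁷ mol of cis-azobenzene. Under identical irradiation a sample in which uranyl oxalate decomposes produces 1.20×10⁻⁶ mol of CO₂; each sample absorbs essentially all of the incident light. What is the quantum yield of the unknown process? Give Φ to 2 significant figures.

Φ = 0.50

Photons absorbed by the actinometer: 3.56×10⁻⁷ / 0.148 = 2.405×10⁻⁶ mol.
Φ(unknown) = 1.20×10⁻⁶ / 2.405×10⁻⁶ = 0.50.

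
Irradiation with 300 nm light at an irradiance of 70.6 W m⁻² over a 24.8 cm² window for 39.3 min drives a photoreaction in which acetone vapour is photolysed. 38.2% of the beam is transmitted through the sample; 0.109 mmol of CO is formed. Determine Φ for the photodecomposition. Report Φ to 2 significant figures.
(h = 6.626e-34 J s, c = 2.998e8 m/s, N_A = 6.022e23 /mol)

Φ = 0.17

Product: 0.109 mmol = 1.09e-4 mol.
Photon energy at 300 nm: hc/λ = (6.626e-34)(2.998e8)/(300e-9) = 6.622e-19 J.
Energy delivered: (70.6 W m⁻²)(24.8e-4 m²)(2358 s) = 412.9 J.
Photons incident: 412.9 / 6.622e-19 = 6.235e20, i.e. 6.235e20/6.022e23 = 0.001035 mol.
Fraction absorbed: 1 − 38.2/100 = 0.6180.
Photons absorbed: 0.6180 × 0.001035 = 6.396e-4 mol.
Φ = 1.09e-4 mol / 6.396e-4 mol photons = 0.17.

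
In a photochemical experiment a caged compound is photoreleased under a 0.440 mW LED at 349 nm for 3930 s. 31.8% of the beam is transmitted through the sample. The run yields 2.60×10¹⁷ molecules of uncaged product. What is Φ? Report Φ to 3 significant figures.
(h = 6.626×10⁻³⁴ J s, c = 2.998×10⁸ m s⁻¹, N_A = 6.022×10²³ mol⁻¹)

Product: 2.60×10¹⁷ / 6.022×10²³ = 4.318×10⁻⁷ mol.
Photon energy at 349 nm: hc/λ = (6.626×10⁻³⁴)(2.998×10⁸)/(349×10⁻⁹) = 5.692×10⁻¹⁹ J.
Energy delivered: (0.440 mW)(3930 s) = 1.729 J.
Photons incident: 1.729 / 5.692×10⁻¹⁹ = 3.038×10¹⁸, i.e. 3.038×10¹⁸/6.022×10²³ = 5.045×10⁻⁶ mol.
Fraction absorbed: 1 − 31.8/100 = 0.6820.
Photons absorbed: 0.6820 × 5.045×10⁻⁶ = 3.441×10⁻⁶ mol.
Φ = 4.318×10⁻⁷ mol / 3.441×10⁻⁶ mol photons = 0.125.

Φ = 0.125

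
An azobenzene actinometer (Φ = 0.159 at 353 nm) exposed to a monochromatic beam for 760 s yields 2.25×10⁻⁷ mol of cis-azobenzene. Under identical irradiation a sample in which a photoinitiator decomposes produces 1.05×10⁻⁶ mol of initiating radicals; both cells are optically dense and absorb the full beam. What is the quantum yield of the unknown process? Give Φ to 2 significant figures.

Φ = 0.74

Photons absorbed by the actinometer: 2.25×10⁻⁷ / 0.159 = 1.415×10⁻⁶ mol.
Φ(unknown) = 1.05×10⁻⁶ / 1.415×10⁻⁶ = 0.74.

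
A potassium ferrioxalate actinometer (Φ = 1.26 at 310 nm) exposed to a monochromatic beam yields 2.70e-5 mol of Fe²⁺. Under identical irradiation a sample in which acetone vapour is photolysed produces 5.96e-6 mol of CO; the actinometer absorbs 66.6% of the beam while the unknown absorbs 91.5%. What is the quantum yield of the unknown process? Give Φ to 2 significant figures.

Φ = 0.20

Photons absorbed by the actinometer: 2.70e-5 / 1.26 = 2.143e-5 mol.
Incident flux: 2.143e-5 / 0.666 = 3.218e-5 einstein.
Absorbed by unknown: 0.915 × 3.218e-5 = 2.944e-5 mol.
Φ(unknown) = 5.96e-6 / 2.944e-5 = 0.20.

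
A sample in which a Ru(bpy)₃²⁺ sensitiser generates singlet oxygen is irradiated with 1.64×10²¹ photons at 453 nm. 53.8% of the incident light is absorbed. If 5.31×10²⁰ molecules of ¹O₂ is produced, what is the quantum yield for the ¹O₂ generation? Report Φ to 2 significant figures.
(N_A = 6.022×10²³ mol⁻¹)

Φ = 0.60

Product: 5.31×10²⁰ / 6.022×10²³ = 8.818×10⁻⁴ mol.
Moles of photons: 1.64×10²¹ / 6.022×10²³ = 0.002723 mol.
Photons absorbed: 0.538 × 0.002723 = 0.001465 mol.
Φ = 8.818×10⁻⁴ mol / 0.001465 mol photons = 0.60.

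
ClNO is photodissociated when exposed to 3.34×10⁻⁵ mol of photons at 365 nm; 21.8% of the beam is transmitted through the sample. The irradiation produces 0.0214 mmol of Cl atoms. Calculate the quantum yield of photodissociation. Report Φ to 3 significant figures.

Product: 0.0214 mmol = 2.14×10⁻⁵ mol.
Fraction absorbed: 1 − 21.8/100 = 0.7820.
Photons absorbed: 0.7820 × 3.34×10⁻⁵ = 2.612×10⁻⁵ mol.
Φ = 2.14×10⁻⁵ mol / 2.612×10⁻⁵ mol photons = 0.819.

Φ = 0.819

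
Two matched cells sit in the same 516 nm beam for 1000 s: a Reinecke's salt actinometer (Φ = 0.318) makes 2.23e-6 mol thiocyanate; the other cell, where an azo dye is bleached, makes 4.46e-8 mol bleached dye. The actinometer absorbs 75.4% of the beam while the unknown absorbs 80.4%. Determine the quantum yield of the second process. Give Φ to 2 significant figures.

Photons absorbed by the actinometer: 2.23e-6 / 0.318 = 7.013e-6 mol.
Incident flux: 7.013e-6 / 0.754 = 9.301e-6 einstein.
Absorbed by unknown: 0.804 × 9.301e-6 = 7.478e-6 mol.
Φ(unknown) = 4.46e-8 / 7.478e-6 = 0.0060.

Φ = 0.0060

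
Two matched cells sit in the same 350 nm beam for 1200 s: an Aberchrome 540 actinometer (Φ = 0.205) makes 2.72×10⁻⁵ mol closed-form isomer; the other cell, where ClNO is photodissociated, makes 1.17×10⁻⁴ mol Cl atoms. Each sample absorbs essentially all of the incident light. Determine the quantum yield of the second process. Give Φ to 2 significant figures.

Φ = 0.88

Photons absorbed by the actinometer: 2.72×10⁻⁵ / 0.205 = 1.327×10⁻⁴ mol.
Φ(unknown) = 1.17×10⁻⁴ / 1.327×10⁻⁴ = 0.88.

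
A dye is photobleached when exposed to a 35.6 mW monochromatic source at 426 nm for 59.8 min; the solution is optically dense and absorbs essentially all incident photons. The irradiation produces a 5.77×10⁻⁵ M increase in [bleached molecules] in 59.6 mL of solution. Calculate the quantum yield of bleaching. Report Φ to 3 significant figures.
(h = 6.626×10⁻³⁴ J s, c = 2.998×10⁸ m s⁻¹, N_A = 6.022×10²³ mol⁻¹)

Φ = 0.00756

Product: (5.77×10⁻⁵ M)(0.0596 L) = 3.439×10⁻⁶ mol.
Photon energy at 426 nm: hc/λ = (6.626×10⁻³⁴)(2.998×10⁸)/(426×10⁻⁹) = 4.663×10⁻¹⁹ J.
Energy delivered: (35.6 mW)(3588 s) = 127.7 J.
Photons incident: 127.7 / 4.663×10⁻¹⁹ = 2.739×10²⁰, i.e. 2.739×10²⁰/6.022×10²³ = 4.548×10⁻⁴ mol.
Φ = 3.439×10⁻⁶ mol / 4.548×10⁻⁴ mol photons = 0.00756.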